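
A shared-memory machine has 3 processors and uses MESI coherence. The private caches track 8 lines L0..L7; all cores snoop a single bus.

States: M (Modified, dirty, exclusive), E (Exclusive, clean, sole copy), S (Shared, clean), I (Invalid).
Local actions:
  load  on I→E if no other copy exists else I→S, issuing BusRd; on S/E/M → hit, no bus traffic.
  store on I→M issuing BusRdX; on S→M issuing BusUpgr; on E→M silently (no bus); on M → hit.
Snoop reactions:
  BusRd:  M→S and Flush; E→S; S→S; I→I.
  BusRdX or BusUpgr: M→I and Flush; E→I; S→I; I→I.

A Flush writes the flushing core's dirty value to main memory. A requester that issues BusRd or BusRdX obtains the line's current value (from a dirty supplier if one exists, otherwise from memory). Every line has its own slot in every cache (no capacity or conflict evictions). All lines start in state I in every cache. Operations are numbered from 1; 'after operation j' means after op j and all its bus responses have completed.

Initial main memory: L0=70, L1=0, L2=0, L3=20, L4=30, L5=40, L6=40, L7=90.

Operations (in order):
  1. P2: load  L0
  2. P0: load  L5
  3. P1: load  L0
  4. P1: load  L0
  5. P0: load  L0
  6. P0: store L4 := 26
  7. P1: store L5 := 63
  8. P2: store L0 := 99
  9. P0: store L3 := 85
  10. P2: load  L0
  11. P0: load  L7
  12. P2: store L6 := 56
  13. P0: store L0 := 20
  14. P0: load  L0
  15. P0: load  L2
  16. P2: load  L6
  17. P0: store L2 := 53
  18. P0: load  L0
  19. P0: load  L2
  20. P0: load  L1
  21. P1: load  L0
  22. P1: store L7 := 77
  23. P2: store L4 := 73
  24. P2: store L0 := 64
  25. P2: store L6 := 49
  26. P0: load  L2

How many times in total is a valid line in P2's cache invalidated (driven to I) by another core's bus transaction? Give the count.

invalidations = 1

1. P2: load  L0  bus=[BusRd]  L0: P0=I P1=I P2=E  mem[L0]=70
2. P0: load  L5  bus=[BusRd]  L5: P0=E P1=I P2=I  mem[L5]=40
3. P1: load  L0  bus=[BusRd]  L0: P0=I P1=S P2=S  mem[L0]=70
4. P1: load  L0  bus=[-]  L0: P0=I P1=S P2=S  mem[L0]=70
5. P0: load  L0  bus=[BusRd]  L0: P0=S P1=S P2=S  mem[L0]=70
6. P0: store L4 := 26  bus=[BusRdX]  L4: P0=M P1=I P2=I  mem[L4]=30
7. P1: store L5 := 63  bus=[BusRdX]  L5: P0=I P1=M P2=I  mem[L5]=40
8. P2: store L0 := 99  bus=[BusUpgr]  L0: P0=I P1=I P2=M  mem[L0]=70
9. P0: store L3 := 85  bus=[BusRdX]  L3: P0=M P1=I P2=I  mem[L3]=20
10. P2: load  L0  bus=[-]  L0: P0=I P1=I P2=M  mem[L0]=70
11. P0: load  L7  bus=[BusRd]  L7: P0=E P1=I P2=I  mem[L7]=90
12. P2: store L6 := 56  bus=[BusRdX]  L6: P0=I P1=I P2=M  mem[L6]=40
13. P0: store L0 := 20  bus=[BusRdX,Flush]  L0: P0=M P1=I P2=I  mem[L0]=99
14. P0: load  L0  bus=[-]  L0: P0=M P1=I P2=I  mem[L0]=99
15. P0: load  L2  bus=[BusRd]  L2: P0=E P1=I P2=I  mem[L2]=0
16. P2: load  L6  bus=[-]  L6: P0=I P1=I P2=M  mem[L6]=40
17. P0: store L2 := 53  bus=[-]  L2: P0=M P1=I P2=I  mem[L2]=0
18. P0: load  L0  bus=[-]  L0: P0=M P1=I P2=I  mem[L0]=99
19. P0: load  L2  bus=[-]  L2: P0=M P1=I P2=I  mem[L2]=0
20. P0: load  L1  bus=[BusRd]  L1: P0=E P1=I P2=I  mem[L1]=0
21. P1: load  L0  bus=[BusRd,Flush]  L0: P0=S P1=S P2=I  mem[L0]=20
22. P1: store L7 := 77  bus=[BusRdX]  L7: P0=I P1=M P2=I  mem[L7]=90
23. P2: store L4 := 73  bus=[BusRdX,Flush]  L4: P0=I P1=I P2=M  mem[L4]=26
24. P2: store L0 := 64  bus=[BusRdX]  L0: P0=I P1=I P2=M  mem[L0]=20
25. P2: store L6 := 49  bus=[-]  L6: P0=I P1=I P2=M  mem[L6]=40
26. P0: load  L2  bus=[-]  L2: P0=M P1=I P2=I  mem[L2]=0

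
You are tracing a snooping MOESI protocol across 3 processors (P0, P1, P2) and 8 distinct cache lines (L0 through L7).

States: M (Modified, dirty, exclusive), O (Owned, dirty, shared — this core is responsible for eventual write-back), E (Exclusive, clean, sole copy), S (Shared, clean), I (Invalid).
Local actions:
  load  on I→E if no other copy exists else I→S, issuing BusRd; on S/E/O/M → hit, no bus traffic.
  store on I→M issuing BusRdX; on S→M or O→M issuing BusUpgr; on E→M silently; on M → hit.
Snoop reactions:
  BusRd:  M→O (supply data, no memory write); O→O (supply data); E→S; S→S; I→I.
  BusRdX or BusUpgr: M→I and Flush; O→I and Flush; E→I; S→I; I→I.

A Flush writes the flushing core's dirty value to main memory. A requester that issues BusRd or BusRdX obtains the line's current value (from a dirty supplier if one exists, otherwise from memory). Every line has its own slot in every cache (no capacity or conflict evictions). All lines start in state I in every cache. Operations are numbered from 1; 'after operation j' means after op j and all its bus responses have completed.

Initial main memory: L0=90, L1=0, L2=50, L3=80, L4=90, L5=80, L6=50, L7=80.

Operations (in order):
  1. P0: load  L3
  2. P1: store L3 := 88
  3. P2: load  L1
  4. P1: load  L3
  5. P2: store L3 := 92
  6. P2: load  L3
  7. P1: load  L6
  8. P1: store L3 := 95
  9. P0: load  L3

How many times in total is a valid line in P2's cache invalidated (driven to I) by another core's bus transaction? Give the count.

invalidations = 1

  op1 P0: load  L3 → E/I/I on L3; bus BusRd; mem=80
  op2 P1: store L3 := 88 → I/M/I on L3; bus BusRdX; mem=80
  op3 P2: load  L1 → I/I/E on L1; bus BusRd; mem=0
  op4 P1: load  L3 → I/M/I on L3; bus (none); mem=80
  op5 P2: store L3 := 92 → I/I/M on L3; bus BusRdX Flush; mem=88
  op6 P2: load  L3 → I/I/M on L3; bus (none); mem=88
  op7 P1: load  L6 → I/E/I on L6; bus BusRd; mem=50
  op8 P1: store L3 := 95 → I/M/I on L3; bus BusRdX Flush; mem=92
  op9 P0: load  L3 → S/O/I on L3; bus BusRd; mem=92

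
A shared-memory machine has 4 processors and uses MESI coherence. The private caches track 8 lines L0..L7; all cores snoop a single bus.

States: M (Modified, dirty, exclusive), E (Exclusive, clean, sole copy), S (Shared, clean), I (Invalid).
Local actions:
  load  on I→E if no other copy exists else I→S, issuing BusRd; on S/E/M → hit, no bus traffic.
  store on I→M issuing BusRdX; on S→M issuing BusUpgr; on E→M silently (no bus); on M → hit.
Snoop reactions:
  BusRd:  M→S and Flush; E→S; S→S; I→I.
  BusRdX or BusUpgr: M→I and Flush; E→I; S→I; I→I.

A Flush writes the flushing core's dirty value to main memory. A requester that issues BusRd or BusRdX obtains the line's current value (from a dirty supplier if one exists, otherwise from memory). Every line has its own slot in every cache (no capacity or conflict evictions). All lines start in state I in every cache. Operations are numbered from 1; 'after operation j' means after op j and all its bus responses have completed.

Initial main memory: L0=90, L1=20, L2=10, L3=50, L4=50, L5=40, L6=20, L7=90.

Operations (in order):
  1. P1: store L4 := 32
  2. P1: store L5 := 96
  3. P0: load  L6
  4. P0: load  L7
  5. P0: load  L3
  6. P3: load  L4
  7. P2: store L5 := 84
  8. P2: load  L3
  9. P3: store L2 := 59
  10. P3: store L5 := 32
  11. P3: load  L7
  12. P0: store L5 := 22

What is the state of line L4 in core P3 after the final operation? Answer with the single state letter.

[1] P1: store L4 := 32 | P0:I, P1:M(32), P2:I, P3:I | bus: BusRdX
[2] P1: store L5 := 96 | P0:I, P1:M(96), P2:I, P3:I | bus: BusRdX
[3] P0: load  L6 | P0:E(20), P1:I, P2:I, P3:I | bus: BusRd
[4] P0: load  L7 | P0:E(90), P1:I, P2:I, P3:I | bus: BusRd
[5] P0: load  L3 | P0:E(50), P1:I, P2:I, P3:I | bus: BusRd
[6] P3: load  L4 | P0:I, P1:S(32), P2:I, P3:S(32) | bus: BusRd,Flush
[7] P2: store L5 := 84 | P0:I, P1:I, P2:M(84), P3:I | bus: BusRdX,Flush
[8] P2: load  L3 | P0:S(50), P1:I, P2:S(50), P3:I | bus: BusRd
[9] P3: store L2 := 59 | P0:I, P1:I, P2:I, P3:M(59) | bus: BusRdX
[10] P3: store L5 := 32 | P0:I, P1:I, P2:I, P3:M(32) | bus: BusRdX,Flush
[11] P3: load  L7 | P0:S(90), P1:I, P2:I, P3:S(90) | bus: BusRd
[12] P0: store L5 := 22 | P0:M(22), P1:I, P2:I, P3:I | bus: BusRdX,Flush

state = S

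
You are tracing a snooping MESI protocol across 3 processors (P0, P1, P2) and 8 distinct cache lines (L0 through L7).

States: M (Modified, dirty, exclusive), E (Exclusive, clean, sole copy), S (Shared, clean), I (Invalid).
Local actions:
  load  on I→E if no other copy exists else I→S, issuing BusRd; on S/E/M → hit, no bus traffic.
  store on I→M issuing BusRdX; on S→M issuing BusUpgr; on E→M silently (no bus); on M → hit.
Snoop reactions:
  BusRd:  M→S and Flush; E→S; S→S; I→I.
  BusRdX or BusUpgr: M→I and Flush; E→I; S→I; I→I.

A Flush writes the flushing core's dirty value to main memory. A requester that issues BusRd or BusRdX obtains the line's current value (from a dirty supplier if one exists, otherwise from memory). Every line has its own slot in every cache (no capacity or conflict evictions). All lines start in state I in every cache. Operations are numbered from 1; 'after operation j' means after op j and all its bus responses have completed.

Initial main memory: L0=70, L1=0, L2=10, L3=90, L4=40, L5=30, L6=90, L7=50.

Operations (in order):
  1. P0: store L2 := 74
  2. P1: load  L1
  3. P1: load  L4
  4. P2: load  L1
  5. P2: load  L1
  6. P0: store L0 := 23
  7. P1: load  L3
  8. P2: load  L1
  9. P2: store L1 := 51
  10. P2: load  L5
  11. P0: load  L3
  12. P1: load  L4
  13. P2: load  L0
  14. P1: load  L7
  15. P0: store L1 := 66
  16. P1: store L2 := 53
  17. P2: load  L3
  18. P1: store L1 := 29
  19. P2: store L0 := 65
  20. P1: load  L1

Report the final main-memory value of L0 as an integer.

memory[L0] = 23

step 1: P0: store L2 := 74  ⟶  MII  (L2)  txn=BusRdX  M[L2]=10
step 2: P1: load  L1  ⟶  IEI  (L1)  txn=BusRd  M[L1]=0
step 3: P1: load  L4  ⟶  IEI  (L4)  txn=BusRd  M[L4]=40
step 4: P2: load  L1  ⟶  ISS  (L1)  txn=BusRd  M[L1]=0
step 5: P2: load  L1  ⟶  ISS  (L1)  txn=∅  M[L1]=0
step 6: P0: store L0 := 23  ⟶  MII  (L0)  txn=BusRdX  M[L0]=70
step 7: P1: load  L3  ⟶  IEI  (L3)  txn=BusRd  M[L3]=90
step 8: P2: load  L1  ⟶  ISS  (L1)  txn=∅  M[L1]=0
step 9: P2: store L1 := 51  ⟶  IIM  (L1)  txn=BusUpgr  M[L1]=0
step 10: P2: load  L5  ⟶  IIE  (L5)  txn=BusRd  M[L5]=30
step 11: P0: load  L3  ⟶  SSI  (L3)  txn=BusRd  M[L3]=90
step 12: P1: load  L4  ⟶  IEI  (L4)  txn=∅  M[L4]=40
step 13: P2: load  L0  ⟶  SIS  (L0)  txn=BusRd+Flush  M[L0]=23
step 14: P1: load  L7  ⟶  IEI  (L7)  txn=BusRd  M[L7]=50
step 15: P0: store L1 := 66  ⟶  MII  (L1)  txn=BusRdX+Flush  M[L1]=51
step 16: P1: store L2 := 53  ⟶  IMI  (L2)  txn=BusRdX+Flush  M[L2]=74
step 17: P2: load  L3  ⟶  SSS  (L3)  txn=BusRd  M[L3]=90
step 18: P1: store L1 := 29  ⟶  IMI  (L1)  txn=BusRdX+Flush  M[L1]=66
step 19: P2: store L0 := 65  ⟶  IIM  (L0)  txn=BusUpgr  M[L0]=23
step 20: P1: load  L1  ⟶  IMI  (L1)  txn=∅  M[L1]=66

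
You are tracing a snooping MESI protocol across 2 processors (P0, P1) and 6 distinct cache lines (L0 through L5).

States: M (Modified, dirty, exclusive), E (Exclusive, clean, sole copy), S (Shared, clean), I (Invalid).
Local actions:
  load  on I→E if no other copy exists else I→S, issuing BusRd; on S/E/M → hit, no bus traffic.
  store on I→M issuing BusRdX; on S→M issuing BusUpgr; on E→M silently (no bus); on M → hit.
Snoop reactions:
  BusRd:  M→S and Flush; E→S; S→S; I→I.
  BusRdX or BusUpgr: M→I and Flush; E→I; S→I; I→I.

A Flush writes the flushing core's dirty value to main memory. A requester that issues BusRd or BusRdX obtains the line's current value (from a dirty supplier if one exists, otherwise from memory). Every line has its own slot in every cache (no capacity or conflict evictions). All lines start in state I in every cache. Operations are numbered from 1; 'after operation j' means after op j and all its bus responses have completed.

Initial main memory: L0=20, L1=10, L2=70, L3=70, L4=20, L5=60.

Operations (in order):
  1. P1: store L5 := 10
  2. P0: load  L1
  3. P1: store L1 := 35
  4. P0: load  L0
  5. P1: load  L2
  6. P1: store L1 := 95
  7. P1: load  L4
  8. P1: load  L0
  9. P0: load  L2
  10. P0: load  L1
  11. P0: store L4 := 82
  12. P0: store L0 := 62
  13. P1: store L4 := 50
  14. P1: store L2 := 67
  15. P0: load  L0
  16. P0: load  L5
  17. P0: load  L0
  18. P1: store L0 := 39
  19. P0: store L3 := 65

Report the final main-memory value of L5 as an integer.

[1] P1: store L5 := 10 | P0:I, P1:M(10) | bus: BusRdX
[2] P0: load  L1 | P0:E(10), P1:I | bus: BusRd
[3] P1: store L1 := 35 | P0:I, P1:M(35) | bus: BusRdX
[4] P0: load  L0 | P0:E(20), P1:I | bus: BusRd
[5] P1: load  L2 | P0:I, P1:E(70) | bus: BusRd
[6] P1: store L1 := 95 | P0:I, P1:M(95) | bus: none
[7] P1: load  L4 | P0:I, P1:E(20) | bus: BusRd
[8] P1: load  L0 | P0:S(20), P1:S(20) | bus: BusRd
[9] P0: load  L2 | P0:S(70), P1:S(70) | bus: BusRd
[10] P0: load  L1 | P0:S(95), P1:S(95) | bus: BusRd,Flush
[11] P0: store L4 := 82 | P0:M(82), P1:I | bus: BusRdX
[12] P0: store L0 := 62 | P0:M(62), P1:I | bus: BusUpgr
[13] P1: store L4 := 50 | P0:I, P1:M(50) | bus: BusRdX,Flush
[14] P1: store L2 := 67 | P0:I, P1:M(67) | bus: BusUpgr
[15] P0: load  L0 | P0:M(62), P1:I | bus: none
[16] P0: load  L5 | P0:S(10), P1:S(10) | bus: BusRd,Flush
[17] P0: load  L0 | P0:M(62), P1:I | bus: none
[18] P1: store L0 := 39 | P0:I, P1:M(39) | bus: BusRdX,Flush
[19] P0: store L3 := 65 | P0:M(65), P1:I | bus: BusRdX

memory[L5] = 10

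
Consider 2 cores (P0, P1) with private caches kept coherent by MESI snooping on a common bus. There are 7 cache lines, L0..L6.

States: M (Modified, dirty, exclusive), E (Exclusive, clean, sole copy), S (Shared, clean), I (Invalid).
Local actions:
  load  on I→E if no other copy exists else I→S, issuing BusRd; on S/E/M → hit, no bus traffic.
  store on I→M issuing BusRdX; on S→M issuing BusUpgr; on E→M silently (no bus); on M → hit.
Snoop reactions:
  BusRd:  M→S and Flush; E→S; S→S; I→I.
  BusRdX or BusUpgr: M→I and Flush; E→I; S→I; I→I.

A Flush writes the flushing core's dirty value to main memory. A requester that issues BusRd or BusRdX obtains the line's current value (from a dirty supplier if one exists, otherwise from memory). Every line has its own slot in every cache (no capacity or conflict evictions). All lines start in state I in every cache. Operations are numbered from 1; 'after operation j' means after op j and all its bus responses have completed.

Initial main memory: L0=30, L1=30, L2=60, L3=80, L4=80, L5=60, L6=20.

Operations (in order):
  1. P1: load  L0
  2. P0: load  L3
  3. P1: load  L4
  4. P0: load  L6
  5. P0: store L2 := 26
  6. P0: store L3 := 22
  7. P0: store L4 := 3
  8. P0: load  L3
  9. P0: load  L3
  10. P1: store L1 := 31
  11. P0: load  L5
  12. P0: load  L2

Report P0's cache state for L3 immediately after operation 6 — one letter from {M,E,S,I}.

state = M

step 1: P1: load  L0  ⟶  IE  (L0)  txn=BusRd  M[L0]=30
step 2: P0: load  L3  ⟶  EI  (L3)  txn=BusRd  M[L3]=80
step 3: P1: load  L4  ⟶  IE  (L4)  txn=BusRd  M[L4]=80
step 4: P0: load  L6  ⟶  EI  (L6)  txn=BusRd  M[L6]=20
step 5: P0: store L2 := 26  ⟶  MI  (L2)  txn=BusRdX  M[L2]=60
step 6: P0: store L3 := 22  ⟶  MI  (L3)  txn=∅  M[L3]=80
step 7: P0: store L4 := 3  ⟶  MI  (L4)  txn=BusRdX  M[L4]=80
step 8: P0: load  L3  ⟶  MI  (L3)  txn=∅  M[L3]=80
step 9: P0: load  L3  ⟶  MI  (L3)  txn=∅  M[L3]=80
step 10: P1: store L1 := 31  ⟶  IM  (L1)  txn=BusRdX  M[L1]=30
step 11: P0: load  L5  ⟶  EI  (L5)  txn=BusRd  M[L5]=60
step 12: P0: load  L2  ⟶  MI  (L2)  txn=∅  M[L2]=60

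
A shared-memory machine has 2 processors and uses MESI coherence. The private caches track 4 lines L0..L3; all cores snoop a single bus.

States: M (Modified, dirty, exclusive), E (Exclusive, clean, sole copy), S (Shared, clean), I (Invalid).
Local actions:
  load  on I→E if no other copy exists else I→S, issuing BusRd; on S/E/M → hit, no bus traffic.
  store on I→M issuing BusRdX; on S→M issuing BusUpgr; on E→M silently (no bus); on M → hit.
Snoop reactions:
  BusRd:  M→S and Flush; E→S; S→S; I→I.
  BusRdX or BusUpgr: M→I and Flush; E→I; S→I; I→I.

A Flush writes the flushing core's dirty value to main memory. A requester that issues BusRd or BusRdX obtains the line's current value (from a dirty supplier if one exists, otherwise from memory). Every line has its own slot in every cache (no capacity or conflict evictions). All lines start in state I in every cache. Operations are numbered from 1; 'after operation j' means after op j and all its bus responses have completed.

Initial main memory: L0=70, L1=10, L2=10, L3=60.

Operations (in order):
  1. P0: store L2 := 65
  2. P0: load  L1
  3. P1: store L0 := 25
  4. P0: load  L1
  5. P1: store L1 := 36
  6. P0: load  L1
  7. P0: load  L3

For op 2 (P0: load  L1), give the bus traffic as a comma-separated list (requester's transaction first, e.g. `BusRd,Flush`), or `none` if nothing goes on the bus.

1. P0: store L2 := 65  bus=[BusRdX]  L2: P0=M P1=I  mem[L2]=10
2. P0: load  L1  bus=[BusRd]  L1: P0=E P1=I  mem[L1]=10
3. P1: store L0 := 25  bus=[BusRdX]  L0: P0=I P1=M  mem[L0]=70
4. P0: load  L1  bus=[-]  L1: P0=E P1=I  mem[L1]=10
5. P1: store L1 := 36  bus=[BusRdX]  L1: P0=I P1=M  mem[L1]=10
6. P0: load  L1  bus=[BusRd,Flush]  L1: P0=S P1=S  mem[L1]=36
7. P0: load  L3  bus=[BusRd]  L3: P0=E P1=I  mem[L3]=60

bus = BusRd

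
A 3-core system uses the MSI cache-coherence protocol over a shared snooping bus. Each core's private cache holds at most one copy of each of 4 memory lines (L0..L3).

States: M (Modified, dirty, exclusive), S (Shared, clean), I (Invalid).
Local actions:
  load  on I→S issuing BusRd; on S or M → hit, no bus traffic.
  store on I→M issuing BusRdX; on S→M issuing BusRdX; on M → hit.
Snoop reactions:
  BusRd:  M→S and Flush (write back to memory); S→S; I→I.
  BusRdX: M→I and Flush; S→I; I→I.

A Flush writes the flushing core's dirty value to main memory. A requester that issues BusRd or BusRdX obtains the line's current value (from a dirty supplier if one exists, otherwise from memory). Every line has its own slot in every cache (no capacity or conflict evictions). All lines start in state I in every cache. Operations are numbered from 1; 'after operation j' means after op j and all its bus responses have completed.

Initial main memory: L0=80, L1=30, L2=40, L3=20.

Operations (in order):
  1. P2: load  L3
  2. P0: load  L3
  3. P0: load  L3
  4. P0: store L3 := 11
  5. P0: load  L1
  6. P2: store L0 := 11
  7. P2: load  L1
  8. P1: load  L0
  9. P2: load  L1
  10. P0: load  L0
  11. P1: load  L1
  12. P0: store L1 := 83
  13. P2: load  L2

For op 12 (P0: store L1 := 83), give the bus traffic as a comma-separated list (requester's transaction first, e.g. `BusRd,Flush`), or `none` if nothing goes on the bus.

bus = BusRdX

  op1 P2: load  L3 → I/I/S on L3; bus BusRd; mem=20
  op2 P0: load  L3 → S/I/S on L3; bus BusRd; mem=20
  op3 P0: load  L3 → S/I/S on L3; bus (none); mem=20
  op4 P0: store L3 := 11 → M/I/I on L3; bus BusRdX; mem=20
  op5 P0: load  L1 → S/I/I on L1; bus BusRd; mem=30
  op6 P2: store L0 := 11 → I/I/M on L0; bus BusRdX; mem=80
  op7 P2: load  L1 → S/I/S on L1; bus BusRd; mem=30
  op8 P1: load  L0 → I/S/S on L0; bus BusRd Flush; mem=11
  op9 P2: load  L1 → S/I/S on L1; bus (none); mem=30
  op10 P0: load  L0 → S/S/S on L0; bus BusRd; mem=11
  op11 P1: load  L1 → S/S/S on L1; bus BusRd; mem=30
  op12 P0: store L1 := 83 → M/I/I on L1; bus BusRdX; mem=30
  op13 P2: load  L2 → I/I/S on L2; bus BusRd; mem=40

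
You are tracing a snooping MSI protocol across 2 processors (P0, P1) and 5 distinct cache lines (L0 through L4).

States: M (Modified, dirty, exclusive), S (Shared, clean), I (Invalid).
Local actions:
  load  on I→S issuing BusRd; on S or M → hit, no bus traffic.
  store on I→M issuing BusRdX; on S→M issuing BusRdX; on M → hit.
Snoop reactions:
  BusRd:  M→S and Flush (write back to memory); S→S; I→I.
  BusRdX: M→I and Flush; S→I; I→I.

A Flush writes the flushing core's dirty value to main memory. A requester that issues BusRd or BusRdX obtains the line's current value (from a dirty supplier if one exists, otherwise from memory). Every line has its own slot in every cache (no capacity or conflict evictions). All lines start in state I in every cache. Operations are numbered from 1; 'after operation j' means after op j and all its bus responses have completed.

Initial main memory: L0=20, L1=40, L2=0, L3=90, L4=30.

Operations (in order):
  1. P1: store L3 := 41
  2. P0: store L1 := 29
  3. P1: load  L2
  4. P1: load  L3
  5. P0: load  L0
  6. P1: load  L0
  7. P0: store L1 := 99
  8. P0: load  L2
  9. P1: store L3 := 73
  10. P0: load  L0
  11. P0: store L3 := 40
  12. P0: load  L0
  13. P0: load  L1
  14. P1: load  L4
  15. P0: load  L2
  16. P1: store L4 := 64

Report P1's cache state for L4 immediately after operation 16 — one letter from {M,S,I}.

state = M

1. P1: store L3 := 41  bus=[BusRdX]  L3: P0=I P1=M  mem[L3]=90
2. P0: store L1 := 29  bus=[BusRdX]  L1: P0=M P1=I  mem[L1]=40
3. P1: load  L2  bus=[BusRd]  L2: P0=I P1=S  mem[L2]=0
4. P1: load  L3  bus=[-]  L3: P0=I P1=M  mem[L3]=90
5. P0: load  L0  bus=[BusRd]  L0: P0=S P1=I  mem[L0]=20
6. P1: load  L0  bus=[BusRd]  L0: P0=S P1=S  mem[L0]=20
7. P0: store L1 := 99  bus=[-]  L1: P0=M P1=I  mem[L1]=40
8. P0: load  L2  bus=[BusRd]  L2: P0=S P1=S  mem[L2]=0
9. P1: store L3 := 73  bus=[-]  L3: P0=I P1=M  mem[L3]=90
10. P0: load  L0  bus=[-]  L0: P0=S P1=S  mem[L0]=20
11. P0: store L3 := 40  bus=[BusRdX,Flush]  L3: P0=M P1=I  mem[L3]=73
12. P0: load  L0  bus=[-]  L0: P0=S P1=S  mem[L0]=20
13. P0: load  L1  bus=[-]  L1: P0=M P1=I  mem[L1]=40
14. P1: load  L4  bus=[BusRd]  L4: P0=I P1=S  mem[L4]=30
15. P0: load  L2  bus=[-]  L2: P0=S P1=S  mem[L2]=0
16. P1: store L4 := 64  bus=[BusRdX]  L4: P0=I P1=M  mem[L4]=30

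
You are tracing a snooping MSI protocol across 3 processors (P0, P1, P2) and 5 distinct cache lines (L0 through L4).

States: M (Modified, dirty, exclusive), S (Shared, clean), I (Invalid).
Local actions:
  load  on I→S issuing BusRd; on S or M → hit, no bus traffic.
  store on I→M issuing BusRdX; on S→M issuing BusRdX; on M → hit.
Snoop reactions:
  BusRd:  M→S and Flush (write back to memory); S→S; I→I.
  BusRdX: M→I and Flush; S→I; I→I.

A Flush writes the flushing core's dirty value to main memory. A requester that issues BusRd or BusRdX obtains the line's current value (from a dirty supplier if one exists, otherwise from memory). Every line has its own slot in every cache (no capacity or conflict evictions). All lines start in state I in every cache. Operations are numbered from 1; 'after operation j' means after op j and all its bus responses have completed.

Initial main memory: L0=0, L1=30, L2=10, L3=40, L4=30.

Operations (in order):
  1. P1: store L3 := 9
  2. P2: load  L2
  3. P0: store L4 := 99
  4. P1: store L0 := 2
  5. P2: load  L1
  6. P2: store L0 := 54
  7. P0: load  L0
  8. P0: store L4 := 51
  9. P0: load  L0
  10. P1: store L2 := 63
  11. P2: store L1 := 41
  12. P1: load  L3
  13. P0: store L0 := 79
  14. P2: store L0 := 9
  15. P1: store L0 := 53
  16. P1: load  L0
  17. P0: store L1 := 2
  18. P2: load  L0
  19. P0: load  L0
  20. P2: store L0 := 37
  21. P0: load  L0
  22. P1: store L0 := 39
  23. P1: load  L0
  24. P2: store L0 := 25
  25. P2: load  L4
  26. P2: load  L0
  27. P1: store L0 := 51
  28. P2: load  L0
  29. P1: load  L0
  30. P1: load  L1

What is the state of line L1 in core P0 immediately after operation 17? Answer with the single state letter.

step 1: P1: store L3 := 9  ⟶  IMI  (L3)  txn=BusRdX  M[L3]=40
step 2: P2: load  L2  ⟶  IIS  (L2)  txn=BusRd  M[L2]=10
step 3: P0: store L4 := 99  ⟶  MII  (L4)  txn=BusRdX  M[L4]=30
step 4: P1: store L0 := 2  ⟶  IMI  (L0)  txn=BusRdX  M[L0]=0
step 5: P2: load  L1  ⟶  IIS  (L1)  txn=BusRd  M[L1]=30
step 6: P2: store L0 := 54  ⟶  IIM  (L0)  txn=BusRdX+Flush  M[L0]=2
step 7: P0: load  L0  ⟶  SIS  (L0)  txn=BusRd+Flush  M[L0]=54
step 8: P0: store L4 := 51  ⟶  MII  (L4)  txn=∅  M[L4]=30
step 9: P0: load  L0  ⟶  SIS  (L0)  txn=∅  M[L0]=54
step 10: P1: store L2 := 63  ⟶  IMI  (L2)  txn=BusRdX  M[L2]=10
step 11: P2: store L1 := 41  ⟶  IIM  (L1)  txn=BusRdX  M[L1]=30
step 12: P1: load  L3  ⟶  IMI  (L3)  txn=∅  M[L3]=40
step 13: P0: store L0 := 79  ⟶  MII  (L0)  txn=BusRdX  M[L0]=54
step 14: P2: store L0 := 9  ⟶  IIM  (L0)  txn=BusRdX+Flush  M[L0]=79
step 15: P1: store L0 := 53  ⟶  IMI  (L0)  txn=BusRdX+Flush  M[L0]=9
step 16: P1: load  L0  ⟶  IMI  (L0)  txn=∅  M[L0]=9
step 17: P0: store L1 := 2  ⟶  MII  (L1)  txn=BusRdX+Flush  M[L1]=41
step 18: P2: load  L0  ⟶  ISS  (L0)  txn=BusRd+Flush  M[L0]=53
step 19: P0: load  L0  ⟶  SSS  (L0)  txn=BusRd  M[L0]=53
step 20: P2: store L0 := 37  ⟶  IIM  (L0)  txn=BusRdX  M[L0]=53
step 21: P0: load  L0  ⟶  SIS  (L0)  txn=BusRd+Flush  M[L0]=37
step 22: P1: store L0 := 39  ⟶  IMI  (L0)  txn=BusRdX  M[L0]=37
step 23: P1: load  L0  ⟶  IMI  (L0)  txn=∅  M[L0]=37
step 24: P2: store L0 := 25  ⟶  IIM  (L0)  txn=BusRdX+Flush  M[L0]=39
step 25: P2: load  L4  ⟶  SIS  (L4)  txn=BusRd+Flush  M[L4]=51
step 26: P2: load  L0  ⟶  IIM  (L0)  txn=∅  M[L0]=39
step 27: P1: store L0 := 51  ⟶  IMI  (L0)  txn=BusRdX+Flush  M[L0]=25
step 28: P2: load  L0  ⟶  ISS  (L0)  txn=BusRd+Flush  M[L0]=51
step 29: P1: load  L0  ⟶  ISS  (L0)  txn=∅  M[L0]=51
step 30: P1: load  L1  ⟶  SSI  (L1)  txn=BusRd+Flush  M[L1]=2

state = M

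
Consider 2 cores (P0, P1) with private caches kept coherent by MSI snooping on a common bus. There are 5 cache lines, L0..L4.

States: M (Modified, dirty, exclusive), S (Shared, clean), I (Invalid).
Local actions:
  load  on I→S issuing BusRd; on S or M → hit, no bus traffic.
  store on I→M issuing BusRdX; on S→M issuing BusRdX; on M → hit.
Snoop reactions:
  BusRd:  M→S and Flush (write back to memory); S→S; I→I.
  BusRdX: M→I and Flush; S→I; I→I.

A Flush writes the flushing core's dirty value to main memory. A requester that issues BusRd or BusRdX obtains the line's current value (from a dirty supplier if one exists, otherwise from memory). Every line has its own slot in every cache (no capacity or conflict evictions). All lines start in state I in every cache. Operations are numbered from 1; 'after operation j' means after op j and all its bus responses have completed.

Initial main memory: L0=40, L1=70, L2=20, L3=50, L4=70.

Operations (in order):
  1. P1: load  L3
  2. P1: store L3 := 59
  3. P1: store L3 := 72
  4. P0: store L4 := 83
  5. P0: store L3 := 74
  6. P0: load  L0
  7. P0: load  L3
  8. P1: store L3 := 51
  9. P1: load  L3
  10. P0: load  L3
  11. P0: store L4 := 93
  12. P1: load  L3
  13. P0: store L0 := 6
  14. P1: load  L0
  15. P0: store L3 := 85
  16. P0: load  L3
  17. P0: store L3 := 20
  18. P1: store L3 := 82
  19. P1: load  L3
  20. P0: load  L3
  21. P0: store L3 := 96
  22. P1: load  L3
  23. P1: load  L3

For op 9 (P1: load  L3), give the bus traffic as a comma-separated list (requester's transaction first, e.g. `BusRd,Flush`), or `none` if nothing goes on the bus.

bus = none

[1] P1: load  L3 | P0:I, P1:S(50) | bus: BusRd
[2] P1: store L3 := 59 | P0:I, P1:M(59) | bus: BusRdX
[3] P1: store L3 := 72 | P0:I, P1:M(72) | bus: none
[4] P0: store L4 := 83 | P0:M(83), P1:I | bus: BusRdX
[5] P0: store L3 := 74 | P0:M(74), P1:I | bus: BusRdX,Flush
[6] P0: load  L0 | P0:S(40), P1:I | bus: BusRd
[7] P0: load  L3 | P0:M(74), P1:I | bus: none
[8] P1: store L3 := 51 | P0:I, P1:M(51) | bus: BusRdX,Flush
[9] P1: load  L3 | P0:I, P1:M(51) | bus: none
[10] P0: load  L3 | P0:S(51), P1:S(51) | bus: BusRd,Flush
[11] P0: store L4 := 93 | P0:M(93), P1:I | bus: none
[12] P1: load  L3 | P0:S(51), P1:S(51) | bus: none
[13] P0: store L0 := 6 | P0:M(6), P1:I | bus: BusRdX
[14] P1: load  L0 | P0:S(6), P1:S(6) | bus: BusRd,Flush
[15] P0: store L3 := 85 | P0:M(85), P1:I | bus: BusRdX
[16] P0: load  L3 | P0:M(85), P1:I | bus: none
[17] P0: store L3 := 20 | P0:M(20), P1:I | bus: none
[18] P1: store L3 := 82 | P0:I, P1:M(82) | bus: BusRdX,Flush
[19] P1: load  L3 | P0:I, P1:M(82) | bus: none
[20] P0: load  L3 | P0:S(82), P1:S(82) | bus: BusRd,Flush
[21] P0: store L3 := 96 | P0:M(96), P1:I | bus: BusRdX
[22] P1: load  L3 | P0:S(96), P1:S(96) | bus: BusRd,Flush
[23] P1: load  L3 | P0:S(96), P1:S(96) | bus: none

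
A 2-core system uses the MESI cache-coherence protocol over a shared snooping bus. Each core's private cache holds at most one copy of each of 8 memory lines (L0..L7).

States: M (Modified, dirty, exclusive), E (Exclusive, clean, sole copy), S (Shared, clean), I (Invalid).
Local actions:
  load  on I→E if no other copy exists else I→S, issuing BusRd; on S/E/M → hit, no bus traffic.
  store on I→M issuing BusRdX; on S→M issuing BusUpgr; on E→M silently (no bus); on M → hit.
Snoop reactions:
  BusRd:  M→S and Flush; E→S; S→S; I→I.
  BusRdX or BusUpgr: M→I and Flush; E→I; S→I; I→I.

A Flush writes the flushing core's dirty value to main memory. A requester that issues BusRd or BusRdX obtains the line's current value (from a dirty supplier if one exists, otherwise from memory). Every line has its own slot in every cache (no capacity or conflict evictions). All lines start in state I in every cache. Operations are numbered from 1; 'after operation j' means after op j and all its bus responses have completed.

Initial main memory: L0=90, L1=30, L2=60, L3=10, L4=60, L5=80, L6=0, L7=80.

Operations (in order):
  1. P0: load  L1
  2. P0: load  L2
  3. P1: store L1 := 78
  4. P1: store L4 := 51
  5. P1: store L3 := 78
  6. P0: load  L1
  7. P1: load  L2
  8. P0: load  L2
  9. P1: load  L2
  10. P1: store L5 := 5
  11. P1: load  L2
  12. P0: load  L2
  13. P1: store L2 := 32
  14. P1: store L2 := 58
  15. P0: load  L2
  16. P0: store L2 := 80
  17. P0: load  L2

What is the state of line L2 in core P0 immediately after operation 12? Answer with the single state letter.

  op1 P0: load  L1 → E/I on L1; bus BusRd; mem=30
  op2 P0: load  L2 → E/I on L2; bus BusRd; mem=60
  op3 P1: store L1 := 78 → I/M on L1; bus BusRdX; mem=30
  op4 P1: store L4 := 51 → I/M on L4; bus BusRdX; mem=60
  op5 P1: store L3 := 78 → I/M on L3; bus BusRdX; mem=10
  op6 P0: load  L1 → S/S on L1; bus BusRd Flush; mem=78
  op7 P1: load  L2 → S/S on L2; bus BusRd; mem=60
  op8 P0: load  L2 → S/S on L2; bus (none); mem=60
  op9 P1: load  L2 → S/S on L2; bus (none); mem=60
  op10 P1: store L5 := 5 → I/M on L5; bus BusRdX; mem=80
  op11 P1: load  L2 → S/S on L2; bus (none); mem=60
  op12 P0: load  L2 → S/S on L2; bus (none); mem=60
  op13 P1: store L2 := 32 → I/M on L2; bus BusUpgr; mem=60
  op14 P1: store L2 := 58 → I/M on L2; bus (none); mem=60
  op15 P0: load  L2 → S/S on L2; bus BusRd Flush; mem=58
  op16 P0: store L2 := 80 → M/I on L2; bus BusUpgr; mem=58
  op17 P0: load  L2 → M/I on L2; bus (none); mem=58

state = S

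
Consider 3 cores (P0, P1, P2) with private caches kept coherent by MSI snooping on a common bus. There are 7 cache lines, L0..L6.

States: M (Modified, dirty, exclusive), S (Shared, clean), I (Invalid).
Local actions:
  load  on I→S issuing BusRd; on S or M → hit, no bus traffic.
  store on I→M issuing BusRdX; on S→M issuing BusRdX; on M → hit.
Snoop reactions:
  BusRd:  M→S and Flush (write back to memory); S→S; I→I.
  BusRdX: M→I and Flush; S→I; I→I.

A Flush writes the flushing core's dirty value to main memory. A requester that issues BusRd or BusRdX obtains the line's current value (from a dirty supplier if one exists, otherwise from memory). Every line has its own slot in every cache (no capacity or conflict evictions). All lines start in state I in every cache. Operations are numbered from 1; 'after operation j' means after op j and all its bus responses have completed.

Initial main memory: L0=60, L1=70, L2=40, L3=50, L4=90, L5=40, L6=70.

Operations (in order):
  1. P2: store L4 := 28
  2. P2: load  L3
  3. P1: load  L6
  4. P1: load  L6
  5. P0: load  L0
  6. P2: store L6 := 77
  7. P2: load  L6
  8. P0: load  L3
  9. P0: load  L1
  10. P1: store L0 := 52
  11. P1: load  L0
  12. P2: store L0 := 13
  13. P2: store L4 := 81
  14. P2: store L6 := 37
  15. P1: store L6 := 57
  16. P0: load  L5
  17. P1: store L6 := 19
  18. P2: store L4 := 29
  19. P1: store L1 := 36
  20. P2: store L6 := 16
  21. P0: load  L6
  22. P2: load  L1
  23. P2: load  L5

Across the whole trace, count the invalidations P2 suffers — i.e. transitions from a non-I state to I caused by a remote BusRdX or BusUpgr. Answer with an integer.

step 1: P2: store L4 := 28  ⟶  IIM  (L4)  txn=BusRdX  M[L4]=90
step 2: P2: load  L3  ⟶  IIS  (L3)  txn=BusRd  M[L3]=50
step 3: P1: load  L6  ⟶  ISI  (L6)  txn=BusRd  M[L6]=70
step 4: P1: load  L6  ⟶  ISI  (L6)  txn=∅  M[L6]=70
step 5: P0: load  L0  ⟶  SII  (L0)  txn=BusRd  M[L0]=60
step 6: P2: store L6 := 77  ⟶  IIM  (L6)  txn=BusRdX  M[L6]=70
step 7: P2: load  L6  ⟶  IIM  (L6)  txn=∅  M[L6]=70
step 8: P0: load  L3  ⟶  SIS  (L3)  txn=BusRd  M[L3]=50
step 9: P0: load  L1  ⟶  SII  (L1)  txn=BusRd  M[L1]=70
step 10: P1: store L0 := 52  ⟶  IMI  (L0)  txn=BusRdX  M[L0]=60
step 11: P1: load  L0  ⟶  IMI  (L0)  txn=∅  M[L0]=60
step 12: P2: store L0 := 13  ⟶  IIM  (L0)  txn=BusRdX+Flush  M[L0]=52
step 13: P2: store L4 := 81  ⟶  IIM  (L4)  txn=∅  M[L4]=90
step 14: P2: store L6 := 37  ⟶  IIM  (L6)  txn=∅  M[L6]=70
step 15: P1: store L6 := 57  ⟶  IMI  (L6)  txn=BusRdX+Flush  M[L6]=37
step 16: P0: load  L5  ⟶  SII  (L5)  txn=BusRd  M[L5]=40
step 17: P1: store L6 := 19  ⟶  IMI  (L6)  txn=∅  M[L6]=37
step 18: P2: store L4 := 29  ⟶  IIM  (L4)  txn=∅  M[L4]=90
step 19: P1: store L1 := 36  ⟶  IMI  (L1)  txn=BusRdX  M[L1]=70
step 20: P2: store L6 := 16  ⟶  IIM  (L6)  txn=BusRdX+Flush  M[L6]=19
step 21: P0: load  L6  ⟶  SIS  (L6)  txn=BusRd+Flush  M[L6]=16
step 22: P2: load  L1  ⟶  ISS  (L1)  txn=BusRd+Flush  M[L1]=36
step 23: P2: load  L5  ⟶  SIS  (L5)  txn=BusRd  M[L5]=40

invalidations = 1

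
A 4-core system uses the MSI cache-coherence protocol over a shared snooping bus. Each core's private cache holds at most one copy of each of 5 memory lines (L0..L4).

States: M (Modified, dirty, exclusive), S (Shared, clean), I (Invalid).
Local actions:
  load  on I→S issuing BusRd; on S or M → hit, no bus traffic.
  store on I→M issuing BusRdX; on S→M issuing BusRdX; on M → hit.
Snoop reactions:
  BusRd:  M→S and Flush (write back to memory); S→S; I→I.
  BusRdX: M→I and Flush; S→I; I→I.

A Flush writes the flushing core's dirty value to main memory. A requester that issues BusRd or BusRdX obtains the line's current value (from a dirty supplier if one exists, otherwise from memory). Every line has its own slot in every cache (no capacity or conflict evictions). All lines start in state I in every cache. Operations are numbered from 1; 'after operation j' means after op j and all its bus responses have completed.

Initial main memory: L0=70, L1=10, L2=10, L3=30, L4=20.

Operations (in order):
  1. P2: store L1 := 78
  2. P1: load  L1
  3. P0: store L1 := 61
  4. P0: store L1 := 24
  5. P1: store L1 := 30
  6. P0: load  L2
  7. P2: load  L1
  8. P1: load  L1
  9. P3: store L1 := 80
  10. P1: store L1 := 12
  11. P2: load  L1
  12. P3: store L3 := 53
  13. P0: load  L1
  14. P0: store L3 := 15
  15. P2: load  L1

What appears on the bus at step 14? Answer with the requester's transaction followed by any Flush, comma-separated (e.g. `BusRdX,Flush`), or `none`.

bus = BusRdX,Flush

step 1: P2: store L1 := 78  ⟶  IIMI  (L1)  txn=BusRdX  M[L1]=10
step 2: P1: load  L1  ⟶  ISSI  (L1)  txn=BusRd+Flush  M[L1]=78
step 3: P0: store L1 := 61  ⟶  MIII  (L1)  txn=BusRdX  M[L1]=78
step 4: P0: store L1 := 24  ⟶  MIII  (L1)  txn=∅  M[L1]=78
step 5: P1: store L1 := 30  ⟶  IMII  (L1)  txn=BusRdX+Flush  M[L1]=24
step 6: P0: load  L2  ⟶  SIII  (L2)  txn=BusRd  M[L2]=10
step 7: P2: load  L1  ⟶  ISSI  (L1)  txn=BusRd+Flush  M[L1]=30
step 8: P1: load  L1  ⟶  ISSI  (L1)  txn=∅  M[L1]=30
step 9: P3: store L1 := 80  ⟶  IIIM  (L1)  txn=BusRdX  M[L1]=30
step 10: P1: store L1 := 12  ⟶  IMII  (L1)  txn=BusRdX+Flush  M[L1]=80
step 11: P2: load  L1  ⟶  ISSI  (L1)  txn=BusRd+Flush  M[L1]=12
step 12: P3: store L3 := 53  ⟶  IIIM  (L3)  txn=BusRdX  M[L3]=30
step 13: P0: load  L1  ⟶  SSSI  (L1)  txn=BusRd  M[L1]=12
step 14: P0: store L3 := 15  ⟶  MIII  (L3)  txn=BusRdX+Flush  M[L3]=53
step 15: P2: load  L1  ⟶  SSSI  (L1)  txn=∅  M[L1]=12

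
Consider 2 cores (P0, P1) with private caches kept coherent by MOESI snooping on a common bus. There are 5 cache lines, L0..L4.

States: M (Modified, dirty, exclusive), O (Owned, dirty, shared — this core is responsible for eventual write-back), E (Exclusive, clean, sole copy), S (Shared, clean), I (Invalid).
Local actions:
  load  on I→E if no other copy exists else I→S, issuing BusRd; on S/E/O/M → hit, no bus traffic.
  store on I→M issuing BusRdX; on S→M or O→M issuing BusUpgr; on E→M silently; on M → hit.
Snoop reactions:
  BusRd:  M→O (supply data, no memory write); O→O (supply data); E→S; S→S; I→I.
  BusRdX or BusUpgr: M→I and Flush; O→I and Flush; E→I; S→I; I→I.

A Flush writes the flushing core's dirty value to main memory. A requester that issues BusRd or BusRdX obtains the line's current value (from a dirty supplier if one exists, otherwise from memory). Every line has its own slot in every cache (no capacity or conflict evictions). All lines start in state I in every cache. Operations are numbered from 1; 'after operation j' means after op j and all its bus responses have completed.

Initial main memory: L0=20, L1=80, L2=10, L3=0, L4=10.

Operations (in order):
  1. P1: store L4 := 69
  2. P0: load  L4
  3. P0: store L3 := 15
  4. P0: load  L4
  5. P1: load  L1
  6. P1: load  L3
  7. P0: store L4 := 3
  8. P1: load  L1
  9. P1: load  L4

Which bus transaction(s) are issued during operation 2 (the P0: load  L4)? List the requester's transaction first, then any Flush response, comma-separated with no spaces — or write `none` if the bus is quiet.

bus = BusRd

1. P1: store L4 := 69  bus=[BusRdX]  L4: P0=I P1=M  mem[L4]=10
2. P0: load  L4  bus=[BusRd]  L4: P0=S P1=O  mem[L4]=10
3. P0: store L3 := 15  bus=[BusRdX]  L3: P0=M P1=I  mem[L3]=0
4. P0: load  L4  bus=[-]  L4: P0=S P1=O  mem[L4]=10
5. P1: load  L1  bus=[BusRd]  L1: P0=I P1=E  mem[L1]=80
6. P1: load  L3  bus=[BusRd]  L3: P0=O P1=S  mem[L3]=0
7. P0: store L4 := 3  bus=[BusUpgr,Flush]  L4: P0=M P1=I  mem[L4]=69
8. P1: load  L1  bus=[-]  L1: P0=I P1=E  mem[L1]=80
9. P1: load  L4  bus=[BusRd]  L4: P0=O P1=S  mem[L4]=69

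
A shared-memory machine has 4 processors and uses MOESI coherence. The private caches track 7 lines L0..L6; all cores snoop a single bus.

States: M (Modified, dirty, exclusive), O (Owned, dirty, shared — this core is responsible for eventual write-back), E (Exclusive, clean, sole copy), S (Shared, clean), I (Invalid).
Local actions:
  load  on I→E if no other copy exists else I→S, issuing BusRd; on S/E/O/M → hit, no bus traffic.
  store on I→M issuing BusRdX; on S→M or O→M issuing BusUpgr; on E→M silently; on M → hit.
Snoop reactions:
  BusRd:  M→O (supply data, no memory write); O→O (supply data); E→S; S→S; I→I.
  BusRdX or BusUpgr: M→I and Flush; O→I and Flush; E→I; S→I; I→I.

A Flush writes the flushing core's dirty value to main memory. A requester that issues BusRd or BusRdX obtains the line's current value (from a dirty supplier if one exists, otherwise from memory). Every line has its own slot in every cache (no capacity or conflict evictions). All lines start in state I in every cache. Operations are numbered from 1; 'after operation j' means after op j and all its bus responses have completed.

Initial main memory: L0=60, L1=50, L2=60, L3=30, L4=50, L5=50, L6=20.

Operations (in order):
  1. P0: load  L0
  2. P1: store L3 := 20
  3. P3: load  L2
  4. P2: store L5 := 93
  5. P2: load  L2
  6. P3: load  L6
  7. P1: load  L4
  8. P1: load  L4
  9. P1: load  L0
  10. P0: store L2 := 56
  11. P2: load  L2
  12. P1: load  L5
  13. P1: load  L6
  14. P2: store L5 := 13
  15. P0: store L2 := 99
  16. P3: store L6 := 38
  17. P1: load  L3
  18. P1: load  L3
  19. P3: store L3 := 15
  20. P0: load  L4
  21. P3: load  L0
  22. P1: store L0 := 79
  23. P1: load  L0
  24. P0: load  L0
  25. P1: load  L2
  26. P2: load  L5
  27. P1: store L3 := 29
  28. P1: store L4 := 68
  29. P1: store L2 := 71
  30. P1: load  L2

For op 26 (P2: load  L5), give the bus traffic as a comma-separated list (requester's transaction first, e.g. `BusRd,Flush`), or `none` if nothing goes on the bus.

1. P0: load  L0  bus=[BusRd]  L0: P0=E P1=I P2=I P3=I  mem[L0]=60
2. P1: store L3 := 20  bus=[BusRdX]  L3: P0=I P1=M P2=I P3=I  mem[L3]=30
3. P3: load  L2  bus=[BusRd]  L2: P0=I P1=I P2=I P3=E  mem[L2]=60
4. P2: store L5 := 93  bus=[BusRdX]  L5: P0=I P1=I P2=M P3=I  mem[L5]=50
5. P2: load  L2  bus=[BusRd]  L2: P0=I P1=I P2=S P3=S  mem[L2]=60
6. P3: load  L6  bus=[BusRd]  L6: P0=I P1=I P2=I P3=E  mem[L6]=20
7. P1: load  L4  bus=[BusRd]  L4: P0=I P1=E P2=I P3=I  mem[L4]=50
8. P1: load  L4  bus=[-]  L4: P0=I P1=E P2=I P3=I  mem[L4]=50
9. P1: load  L0  bus=[BusRd]  L0: P0=S P1=S P2=I P3=I  mem[L0]=60
10. P0: store L2 := 56  bus=[BusRdX]  L2: P0=M P1=I P2=I P3=I  mem[L2]=60
11. P2: load  L2  bus=[BusRd]  L2: P0=O P1=I P2=S P3=I  mem[L2]=60
12. P1: load  L5  bus=[BusRd]  L5: P0=I P1=S P2=O P3=I  mem[L5]=50
13. P1: load  L6  bus=[BusRd]  L6: P0=I P1=S P2=I P3=S  mem[L6]=20
14. P2: store L5 := 13  bus=[BusUpgr]  L5: P0=I P1=I P2=M P3=I  mem[L5]=50
15. P0: store L2 := 99  bus=[BusUpgr]  L2: P0=M P1=I P2=I P3=I  mem[L2]=60
16. P3: store L6 := 38  bus=[BusUpgr]  L6: P0=I P1=I P2=I P3=M  mem[L6]=20
17. P1: load  L3  bus=[-]  L3: P0=I P1=M P2=I P3=I  mem[L3]=30
18. P1: load  L3  bus=[-]  L3: P0=I P1=M P2=I P3=I  mem[L3]=30
19. P3: store L3 := 15  bus=[BusRdX,Flush]  L3: P0=I P1=I P2=I P3=M  mem[L3]=20
20. P0: load  L4  bus=[BusRd]  L4: P0=S P1=S P2=I P3=I  mem[L4]=50
21. P3: load  L0  bus=[BusRd]  L0: P0=S P1=S P2=I P3=S  mem[L0]=60
22. P1: store L0 := 79  bus=[BusUpgr]  L0: P0=I P1=M P2=I P3=I  mem[L0]=60
23. P1: load  L0  bus=[-]  L0: P0=I P1=M P2=I P3=I  mem[L0]=60
24. P0: load  L0  bus=[BusRd]  L0: P0=S P1=O P2=I P3=I  mem[L0]=60
25. P1: load  L2  bus=[BusRd]  L2: P0=O P1=S P2=I P3=I  mem[L2]=60
26. P2: load  L5  bus=[-]  L5: P0=I P1=I P2=M P3=I  mem[L5]=50
27. P1: store L3 := 29  bus=[BusRdX,Flush]  L3: P0=I P1=M P2=I P3=I  mem[L3]=15
28. P1: store L4 := 68  bus=[BusUpgr]  L4: P0=I P1=M P2=I P3=I  mem[L4]=50
29. P1: store L2 := 71  bus=[BusUpgr,Flush]  L2: P0=I P1=M P2=I P3=I  mem[L2]=99
30. P1: load  L2  bus=[-]  L2: P0=I P1=M P2=I P3=I  mem[L2]=99

bus = none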